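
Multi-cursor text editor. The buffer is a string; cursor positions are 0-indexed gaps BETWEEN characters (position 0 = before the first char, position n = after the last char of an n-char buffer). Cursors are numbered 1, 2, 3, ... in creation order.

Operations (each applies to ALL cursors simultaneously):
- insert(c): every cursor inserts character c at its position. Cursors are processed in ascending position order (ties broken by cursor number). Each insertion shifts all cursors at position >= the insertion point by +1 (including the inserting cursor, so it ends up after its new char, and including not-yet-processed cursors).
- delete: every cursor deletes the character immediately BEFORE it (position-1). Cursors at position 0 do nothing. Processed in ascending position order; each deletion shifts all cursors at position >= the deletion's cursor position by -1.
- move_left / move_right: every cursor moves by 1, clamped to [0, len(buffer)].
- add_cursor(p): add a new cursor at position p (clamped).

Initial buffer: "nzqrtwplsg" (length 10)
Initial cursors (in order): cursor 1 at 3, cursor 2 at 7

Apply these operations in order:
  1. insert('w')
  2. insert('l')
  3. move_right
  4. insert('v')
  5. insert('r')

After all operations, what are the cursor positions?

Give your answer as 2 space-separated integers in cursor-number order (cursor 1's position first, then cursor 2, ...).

After op 1 (insert('w')): buffer="nzqwrtwpwlsg" (len 12), cursors c1@4 c2@9, authorship ...1....2...
After op 2 (insert('l')): buffer="nzqwlrtwpwllsg" (len 14), cursors c1@5 c2@11, authorship ...11....22...
After op 3 (move_right): buffer="nzqwlrtwpwllsg" (len 14), cursors c1@6 c2@12, authorship ...11....22...
After op 4 (insert('v')): buffer="nzqwlrvtwpwllvsg" (len 16), cursors c1@7 c2@14, authorship ...11.1...22.2..
After op 5 (insert('r')): buffer="nzqwlrvrtwpwllvrsg" (len 18), cursors c1@8 c2@16, authorship ...11.11...22.22..

Answer: 8 16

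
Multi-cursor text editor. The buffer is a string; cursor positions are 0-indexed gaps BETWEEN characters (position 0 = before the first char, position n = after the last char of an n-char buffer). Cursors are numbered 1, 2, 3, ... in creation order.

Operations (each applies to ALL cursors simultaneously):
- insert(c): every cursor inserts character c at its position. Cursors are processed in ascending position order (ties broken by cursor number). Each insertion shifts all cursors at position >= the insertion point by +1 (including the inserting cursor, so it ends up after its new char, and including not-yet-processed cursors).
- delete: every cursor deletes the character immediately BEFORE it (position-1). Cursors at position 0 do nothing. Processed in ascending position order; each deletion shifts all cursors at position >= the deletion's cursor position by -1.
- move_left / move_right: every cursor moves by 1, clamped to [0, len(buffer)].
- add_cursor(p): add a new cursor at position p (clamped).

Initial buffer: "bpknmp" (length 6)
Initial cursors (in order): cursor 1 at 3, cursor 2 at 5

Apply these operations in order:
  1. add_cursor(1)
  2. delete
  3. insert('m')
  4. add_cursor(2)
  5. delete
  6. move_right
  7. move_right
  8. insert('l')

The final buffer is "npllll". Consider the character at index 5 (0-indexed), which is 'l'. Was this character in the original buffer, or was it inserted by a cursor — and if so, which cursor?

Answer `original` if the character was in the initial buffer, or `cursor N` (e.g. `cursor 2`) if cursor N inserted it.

Answer: cursor 4

Derivation:
After op 1 (add_cursor(1)): buffer="bpknmp" (len 6), cursors c3@1 c1@3 c2@5, authorship ......
After op 2 (delete): buffer="pnp" (len 3), cursors c3@0 c1@1 c2@2, authorship ...
After op 3 (insert('m')): buffer="mpmnmp" (len 6), cursors c3@1 c1@3 c2@5, authorship 3.1.2.
After op 4 (add_cursor(2)): buffer="mpmnmp" (len 6), cursors c3@1 c4@2 c1@3 c2@5, authorship 3.1.2.
After op 5 (delete): buffer="np" (len 2), cursors c1@0 c3@0 c4@0 c2@1, authorship ..
After op 6 (move_right): buffer="np" (len 2), cursors c1@1 c3@1 c4@1 c2@2, authorship ..
After op 7 (move_right): buffer="np" (len 2), cursors c1@2 c2@2 c3@2 c4@2, authorship ..
After op 8 (insert('l')): buffer="npllll" (len 6), cursors c1@6 c2@6 c3@6 c4@6, authorship ..1234
Authorship (.=original, N=cursor N): . . 1 2 3 4
Index 5: author = 4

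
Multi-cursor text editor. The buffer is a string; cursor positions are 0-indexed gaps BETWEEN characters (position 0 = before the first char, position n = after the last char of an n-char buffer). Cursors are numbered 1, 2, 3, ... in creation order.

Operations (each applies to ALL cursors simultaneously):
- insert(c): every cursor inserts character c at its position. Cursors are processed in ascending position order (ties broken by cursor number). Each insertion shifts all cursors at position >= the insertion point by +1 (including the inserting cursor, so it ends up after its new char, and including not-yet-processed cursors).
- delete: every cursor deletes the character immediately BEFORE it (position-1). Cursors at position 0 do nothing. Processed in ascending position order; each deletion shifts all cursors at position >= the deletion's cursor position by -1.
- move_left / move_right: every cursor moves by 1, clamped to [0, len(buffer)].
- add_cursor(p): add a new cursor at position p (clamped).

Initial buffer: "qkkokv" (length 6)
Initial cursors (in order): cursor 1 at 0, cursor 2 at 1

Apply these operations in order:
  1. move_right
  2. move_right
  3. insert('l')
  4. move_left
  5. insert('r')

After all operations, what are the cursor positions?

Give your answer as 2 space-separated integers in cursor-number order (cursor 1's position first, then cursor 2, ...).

After op 1 (move_right): buffer="qkkokv" (len 6), cursors c1@1 c2@2, authorship ......
After op 2 (move_right): buffer="qkkokv" (len 6), cursors c1@2 c2@3, authorship ......
After op 3 (insert('l')): buffer="qklklokv" (len 8), cursors c1@3 c2@5, authorship ..1.2...
After op 4 (move_left): buffer="qklklokv" (len 8), cursors c1@2 c2@4, authorship ..1.2...
After op 5 (insert('r')): buffer="qkrlkrlokv" (len 10), cursors c1@3 c2@6, authorship ..11.22...

Answer: 3 6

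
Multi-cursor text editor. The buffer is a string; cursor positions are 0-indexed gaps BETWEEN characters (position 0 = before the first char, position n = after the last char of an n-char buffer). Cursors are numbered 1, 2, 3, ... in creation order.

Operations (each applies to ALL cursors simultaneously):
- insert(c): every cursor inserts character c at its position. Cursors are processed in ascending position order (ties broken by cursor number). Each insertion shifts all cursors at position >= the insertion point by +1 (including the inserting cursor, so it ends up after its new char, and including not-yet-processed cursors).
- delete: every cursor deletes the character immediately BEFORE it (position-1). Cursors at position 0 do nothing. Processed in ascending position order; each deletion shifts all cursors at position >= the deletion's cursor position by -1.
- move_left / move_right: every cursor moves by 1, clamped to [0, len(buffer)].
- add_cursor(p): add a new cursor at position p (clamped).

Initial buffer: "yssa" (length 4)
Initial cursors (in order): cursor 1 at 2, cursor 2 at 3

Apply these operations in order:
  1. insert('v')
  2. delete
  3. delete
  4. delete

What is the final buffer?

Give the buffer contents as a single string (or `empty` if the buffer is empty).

After op 1 (insert('v')): buffer="ysvsva" (len 6), cursors c1@3 c2@5, authorship ..1.2.
After op 2 (delete): buffer="yssa" (len 4), cursors c1@2 c2@3, authorship ....
After op 3 (delete): buffer="ya" (len 2), cursors c1@1 c2@1, authorship ..
After op 4 (delete): buffer="a" (len 1), cursors c1@0 c2@0, authorship .

Answer: a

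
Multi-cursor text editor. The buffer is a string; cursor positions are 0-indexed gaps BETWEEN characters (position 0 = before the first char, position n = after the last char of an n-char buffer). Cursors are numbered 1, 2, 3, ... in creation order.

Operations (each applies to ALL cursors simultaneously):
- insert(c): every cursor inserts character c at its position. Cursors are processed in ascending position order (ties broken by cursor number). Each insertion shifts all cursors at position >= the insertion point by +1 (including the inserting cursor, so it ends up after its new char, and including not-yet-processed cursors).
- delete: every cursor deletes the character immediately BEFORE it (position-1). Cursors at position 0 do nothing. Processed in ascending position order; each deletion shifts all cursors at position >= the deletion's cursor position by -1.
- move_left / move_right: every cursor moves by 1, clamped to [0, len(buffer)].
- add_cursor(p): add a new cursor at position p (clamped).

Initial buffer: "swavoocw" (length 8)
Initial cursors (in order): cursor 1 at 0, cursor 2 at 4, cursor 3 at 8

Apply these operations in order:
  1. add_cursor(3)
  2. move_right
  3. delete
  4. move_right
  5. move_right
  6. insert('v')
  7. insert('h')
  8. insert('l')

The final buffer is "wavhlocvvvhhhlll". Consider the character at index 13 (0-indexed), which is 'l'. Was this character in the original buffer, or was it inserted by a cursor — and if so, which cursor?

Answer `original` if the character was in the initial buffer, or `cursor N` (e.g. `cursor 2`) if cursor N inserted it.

Answer: cursor 2

Derivation:
After op 1 (add_cursor(3)): buffer="swavoocw" (len 8), cursors c1@0 c4@3 c2@4 c3@8, authorship ........
After op 2 (move_right): buffer="swavoocw" (len 8), cursors c1@1 c4@4 c2@5 c3@8, authorship ........
After op 3 (delete): buffer="waoc" (len 4), cursors c1@0 c2@2 c4@2 c3@4, authorship ....
After op 4 (move_right): buffer="waoc" (len 4), cursors c1@1 c2@3 c4@3 c3@4, authorship ....
After op 5 (move_right): buffer="waoc" (len 4), cursors c1@2 c2@4 c3@4 c4@4, authorship ....
After op 6 (insert('v')): buffer="wavocvvv" (len 8), cursors c1@3 c2@8 c3@8 c4@8, authorship ..1..234
After op 7 (insert('h')): buffer="wavhocvvvhhh" (len 12), cursors c1@4 c2@12 c3@12 c4@12, authorship ..11..234234
After op 8 (insert('l')): buffer="wavhlocvvvhhhlll" (len 16), cursors c1@5 c2@16 c3@16 c4@16, authorship ..111..234234234
Authorship (.=original, N=cursor N): . . 1 1 1 . . 2 3 4 2 3 4 2 3 4
Index 13: author = 2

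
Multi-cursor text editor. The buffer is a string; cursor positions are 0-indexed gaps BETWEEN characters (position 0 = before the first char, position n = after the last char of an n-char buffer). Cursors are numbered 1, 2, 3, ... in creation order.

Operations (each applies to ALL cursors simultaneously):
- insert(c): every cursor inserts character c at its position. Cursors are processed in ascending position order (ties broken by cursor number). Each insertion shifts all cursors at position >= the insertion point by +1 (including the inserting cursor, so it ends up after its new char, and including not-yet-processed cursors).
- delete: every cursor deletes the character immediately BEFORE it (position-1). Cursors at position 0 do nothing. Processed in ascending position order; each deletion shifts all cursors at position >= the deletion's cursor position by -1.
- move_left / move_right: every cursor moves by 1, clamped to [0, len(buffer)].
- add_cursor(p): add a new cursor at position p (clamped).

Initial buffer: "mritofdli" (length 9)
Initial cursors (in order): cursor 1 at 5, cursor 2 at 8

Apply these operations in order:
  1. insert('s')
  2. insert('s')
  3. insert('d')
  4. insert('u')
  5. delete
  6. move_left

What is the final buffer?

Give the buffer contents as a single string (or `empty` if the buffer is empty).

Answer: mritossdfdlssdi

Derivation:
After op 1 (insert('s')): buffer="mritosfdlsi" (len 11), cursors c1@6 c2@10, authorship .....1...2.
After op 2 (insert('s')): buffer="mritossfdlssi" (len 13), cursors c1@7 c2@12, authorship .....11...22.
After op 3 (insert('d')): buffer="mritossdfdlssdi" (len 15), cursors c1@8 c2@14, authorship .....111...222.
After op 4 (insert('u')): buffer="mritossdufdlssdui" (len 17), cursors c1@9 c2@16, authorship .....1111...2222.
After op 5 (delete): buffer="mritossdfdlssdi" (len 15), cursors c1@8 c2@14, authorship .....111...222.
After op 6 (move_left): buffer="mritossdfdlssdi" (len 15), cursors c1@7 c2@13, authorship .....111...222.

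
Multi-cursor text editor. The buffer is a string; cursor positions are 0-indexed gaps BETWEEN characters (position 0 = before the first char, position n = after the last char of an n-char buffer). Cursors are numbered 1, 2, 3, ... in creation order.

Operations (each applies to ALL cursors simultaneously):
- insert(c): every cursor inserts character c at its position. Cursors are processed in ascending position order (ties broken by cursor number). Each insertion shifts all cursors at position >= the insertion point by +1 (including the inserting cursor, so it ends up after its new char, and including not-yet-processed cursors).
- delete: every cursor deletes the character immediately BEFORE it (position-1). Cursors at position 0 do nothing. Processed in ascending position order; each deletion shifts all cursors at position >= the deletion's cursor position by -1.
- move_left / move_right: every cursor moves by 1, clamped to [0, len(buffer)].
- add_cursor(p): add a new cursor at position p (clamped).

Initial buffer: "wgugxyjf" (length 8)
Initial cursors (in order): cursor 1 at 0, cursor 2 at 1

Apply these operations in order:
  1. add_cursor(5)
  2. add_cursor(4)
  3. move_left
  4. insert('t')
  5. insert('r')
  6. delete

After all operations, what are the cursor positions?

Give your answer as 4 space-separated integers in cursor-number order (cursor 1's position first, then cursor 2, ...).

Answer: 2 2 8 6

Derivation:
After op 1 (add_cursor(5)): buffer="wgugxyjf" (len 8), cursors c1@0 c2@1 c3@5, authorship ........
After op 2 (add_cursor(4)): buffer="wgugxyjf" (len 8), cursors c1@0 c2@1 c4@4 c3@5, authorship ........
After op 3 (move_left): buffer="wgugxyjf" (len 8), cursors c1@0 c2@0 c4@3 c3@4, authorship ........
After op 4 (insert('t')): buffer="ttwgutgtxyjf" (len 12), cursors c1@2 c2@2 c4@6 c3@8, authorship 12...4.3....
After op 5 (insert('r')): buffer="ttrrwgutrgtrxyjf" (len 16), cursors c1@4 c2@4 c4@9 c3@12, authorship 1212...44.33....
After op 6 (delete): buffer="ttwgutgtxyjf" (len 12), cursors c1@2 c2@2 c4@6 c3@8, authorship 12...4.3....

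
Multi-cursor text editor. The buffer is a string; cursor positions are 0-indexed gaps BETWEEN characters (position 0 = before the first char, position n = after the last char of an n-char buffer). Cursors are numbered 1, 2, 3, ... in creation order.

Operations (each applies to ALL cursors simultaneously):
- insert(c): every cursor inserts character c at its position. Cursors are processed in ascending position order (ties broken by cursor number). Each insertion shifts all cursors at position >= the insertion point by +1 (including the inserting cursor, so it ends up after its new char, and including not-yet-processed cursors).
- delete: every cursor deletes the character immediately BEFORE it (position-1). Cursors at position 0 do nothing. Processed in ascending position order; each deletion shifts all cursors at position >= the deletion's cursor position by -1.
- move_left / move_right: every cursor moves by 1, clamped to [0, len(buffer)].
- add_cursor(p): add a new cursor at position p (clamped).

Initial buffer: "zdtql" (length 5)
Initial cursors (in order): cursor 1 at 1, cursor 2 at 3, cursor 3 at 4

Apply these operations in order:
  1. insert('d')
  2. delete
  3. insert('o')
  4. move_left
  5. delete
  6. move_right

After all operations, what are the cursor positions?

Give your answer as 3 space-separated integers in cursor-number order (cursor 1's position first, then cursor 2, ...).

Answer: 1 3 4

Derivation:
After op 1 (insert('d')): buffer="zddtdqdl" (len 8), cursors c1@2 c2@5 c3@7, authorship .1..2.3.
After op 2 (delete): buffer="zdtql" (len 5), cursors c1@1 c2@3 c3@4, authorship .....
After op 3 (insert('o')): buffer="zodtoqol" (len 8), cursors c1@2 c2@5 c3@7, authorship .1..2.3.
After op 4 (move_left): buffer="zodtoqol" (len 8), cursors c1@1 c2@4 c3@6, authorship .1..2.3.
After op 5 (delete): buffer="odool" (len 5), cursors c1@0 c2@2 c3@3, authorship 1.23.
After op 6 (move_right): buffer="odool" (len 5), cursors c1@1 c2@3 c3@4, authorship 1.23.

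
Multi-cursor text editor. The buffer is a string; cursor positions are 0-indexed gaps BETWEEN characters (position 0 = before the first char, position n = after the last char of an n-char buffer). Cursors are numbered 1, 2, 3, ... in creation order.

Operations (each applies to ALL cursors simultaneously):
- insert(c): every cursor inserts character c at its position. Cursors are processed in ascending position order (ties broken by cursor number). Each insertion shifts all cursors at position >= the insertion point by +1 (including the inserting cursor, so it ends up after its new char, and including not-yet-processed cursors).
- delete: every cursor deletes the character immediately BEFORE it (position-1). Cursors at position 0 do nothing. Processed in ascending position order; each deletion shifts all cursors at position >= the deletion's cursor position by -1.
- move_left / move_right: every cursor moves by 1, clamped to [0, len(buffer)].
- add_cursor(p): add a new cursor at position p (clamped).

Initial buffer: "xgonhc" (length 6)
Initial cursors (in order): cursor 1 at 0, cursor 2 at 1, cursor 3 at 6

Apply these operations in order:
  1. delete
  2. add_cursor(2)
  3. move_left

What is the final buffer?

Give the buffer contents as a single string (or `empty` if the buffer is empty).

Answer: gonh

Derivation:
After op 1 (delete): buffer="gonh" (len 4), cursors c1@0 c2@0 c3@4, authorship ....
After op 2 (add_cursor(2)): buffer="gonh" (len 4), cursors c1@0 c2@0 c4@2 c3@4, authorship ....
After op 3 (move_left): buffer="gonh" (len 4), cursors c1@0 c2@0 c4@1 c3@3, authorship ....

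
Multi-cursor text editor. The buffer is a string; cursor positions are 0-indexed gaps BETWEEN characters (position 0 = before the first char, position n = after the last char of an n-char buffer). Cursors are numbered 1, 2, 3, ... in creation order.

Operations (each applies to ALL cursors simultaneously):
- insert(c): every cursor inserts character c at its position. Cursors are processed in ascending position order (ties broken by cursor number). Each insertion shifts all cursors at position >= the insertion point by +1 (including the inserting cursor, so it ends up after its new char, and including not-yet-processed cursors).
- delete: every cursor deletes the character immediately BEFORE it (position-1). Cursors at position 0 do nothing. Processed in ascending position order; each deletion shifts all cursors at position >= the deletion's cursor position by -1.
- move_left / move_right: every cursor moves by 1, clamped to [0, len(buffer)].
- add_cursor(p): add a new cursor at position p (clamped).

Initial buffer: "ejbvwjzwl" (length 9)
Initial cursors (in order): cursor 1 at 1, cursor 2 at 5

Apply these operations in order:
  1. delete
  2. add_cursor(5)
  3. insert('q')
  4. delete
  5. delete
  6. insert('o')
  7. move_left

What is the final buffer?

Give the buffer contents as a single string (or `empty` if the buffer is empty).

Answer: ojbojowl

Derivation:
After op 1 (delete): buffer="jbvjzwl" (len 7), cursors c1@0 c2@3, authorship .......
After op 2 (add_cursor(5)): buffer="jbvjzwl" (len 7), cursors c1@0 c2@3 c3@5, authorship .......
After op 3 (insert('q')): buffer="qjbvqjzqwl" (len 10), cursors c1@1 c2@5 c3@8, authorship 1...2..3..
After op 4 (delete): buffer="jbvjzwl" (len 7), cursors c1@0 c2@3 c3@5, authorship .......
After op 5 (delete): buffer="jbjwl" (len 5), cursors c1@0 c2@2 c3@3, authorship .....
After op 6 (insert('o')): buffer="ojbojowl" (len 8), cursors c1@1 c2@4 c3@6, authorship 1..2.3..
After op 7 (move_left): buffer="ojbojowl" (len 8), cursors c1@0 c2@3 c3@5, authorship 1..2.3..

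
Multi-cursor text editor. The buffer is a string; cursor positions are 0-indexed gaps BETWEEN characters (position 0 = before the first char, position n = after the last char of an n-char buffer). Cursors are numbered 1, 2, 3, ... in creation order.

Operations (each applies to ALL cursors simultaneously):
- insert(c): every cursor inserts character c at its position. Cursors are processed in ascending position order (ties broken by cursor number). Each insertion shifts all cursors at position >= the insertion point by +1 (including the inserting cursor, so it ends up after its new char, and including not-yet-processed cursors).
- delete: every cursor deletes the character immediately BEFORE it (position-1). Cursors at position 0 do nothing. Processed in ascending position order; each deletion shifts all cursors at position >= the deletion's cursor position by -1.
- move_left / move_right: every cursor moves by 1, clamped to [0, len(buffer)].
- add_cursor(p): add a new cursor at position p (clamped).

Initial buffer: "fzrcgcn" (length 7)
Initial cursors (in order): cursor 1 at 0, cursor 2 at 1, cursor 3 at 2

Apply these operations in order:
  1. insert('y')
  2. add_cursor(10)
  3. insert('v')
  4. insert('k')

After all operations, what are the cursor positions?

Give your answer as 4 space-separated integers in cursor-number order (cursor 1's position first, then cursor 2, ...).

Answer: 3 7 11 18

Derivation:
After op 1 (insert('y')): buffer="yfyzyrcgcn" (len 10), cursors c1@1 c2@3 c3@5, authorship 1.2.3.....
After op 2 (add_cursor(10)): buffer="yfyzyrcgcn" (len 10), cursors c1@1 c2@3 c3@5 c4@10, authorship 1.2.3.....
After op 3 (insert('v')): buffer="yvfyvzyvrcgcnv" (len 14), cursors c1@2 c2@5 c3@8 c4@14, authorship 11.22.33.....4
After op 4 (insert('k')): buffer="yvkfyvkzyvkrcgcnvk" (len 18), cursors c1@3 c2@7 c3@11 c4@18, authorship 111.222.333.....44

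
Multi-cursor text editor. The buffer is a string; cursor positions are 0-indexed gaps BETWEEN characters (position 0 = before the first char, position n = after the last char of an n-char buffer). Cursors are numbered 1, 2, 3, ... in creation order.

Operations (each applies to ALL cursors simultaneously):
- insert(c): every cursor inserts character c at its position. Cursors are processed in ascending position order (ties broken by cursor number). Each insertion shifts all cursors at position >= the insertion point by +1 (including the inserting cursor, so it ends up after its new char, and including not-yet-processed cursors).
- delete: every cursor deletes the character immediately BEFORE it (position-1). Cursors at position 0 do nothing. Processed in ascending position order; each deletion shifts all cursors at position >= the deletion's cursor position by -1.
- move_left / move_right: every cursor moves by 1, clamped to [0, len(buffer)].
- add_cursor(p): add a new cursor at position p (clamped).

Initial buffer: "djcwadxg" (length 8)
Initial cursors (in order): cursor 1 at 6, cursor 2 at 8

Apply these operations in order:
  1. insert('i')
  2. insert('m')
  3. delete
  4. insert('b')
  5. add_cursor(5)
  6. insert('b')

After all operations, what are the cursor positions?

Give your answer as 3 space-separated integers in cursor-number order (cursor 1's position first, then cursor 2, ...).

Answer: 10 15 6

Derivation:
After op 1 (insert('i')): buffer="djcwadixgi" (len 10), cursors c1@7 c2@10, authorship ......1..2
After op 2 (insert('m')): buffer="djcwadimxgim" (len 12), cursors c1@8 c2@12, authorship ......11..22
After op 3 (delete): buffer="djcwadixgi" (len 10), cursors c1@7 c2@10, authorship ......1..2
After op 4 (insert('b')): buffer="djcwadibxgib" (len 12), cursors c1@8 c2@12, authorship ......11..22
After op 5 (add_cursor(5)): buffer="djcwadibxgib" (len 12), cursors c3@5 c1@8 c2@12, authorship ......11..22
After op 6 (insert('b')): buffer="djcwabdibbxgibb" (len 15), cursors c3@6 c1@10 c2@15, authorship .....3.111..222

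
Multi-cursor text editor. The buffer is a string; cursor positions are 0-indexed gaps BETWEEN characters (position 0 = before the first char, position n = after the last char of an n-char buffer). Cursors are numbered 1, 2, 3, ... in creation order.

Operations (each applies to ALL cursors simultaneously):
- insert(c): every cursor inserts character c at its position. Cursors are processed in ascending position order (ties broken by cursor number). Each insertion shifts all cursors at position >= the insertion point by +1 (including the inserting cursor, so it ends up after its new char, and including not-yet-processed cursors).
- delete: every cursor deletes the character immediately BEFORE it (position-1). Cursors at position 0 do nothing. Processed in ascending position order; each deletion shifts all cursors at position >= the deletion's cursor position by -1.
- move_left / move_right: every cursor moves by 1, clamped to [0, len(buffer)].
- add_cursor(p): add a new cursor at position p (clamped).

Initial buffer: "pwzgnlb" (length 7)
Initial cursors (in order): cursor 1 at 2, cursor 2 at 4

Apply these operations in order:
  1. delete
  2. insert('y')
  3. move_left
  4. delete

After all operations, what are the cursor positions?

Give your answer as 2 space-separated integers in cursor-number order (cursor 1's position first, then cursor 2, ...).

Answer: 0 1

Derivation:
After op 1 (delete): buffer="pznlb" (len 5), cursors c1@1 c2@2, authorship .....
After op 2 (insert('y')): buffer="pyzynlb" (len 7), cursors c1@2 c2@4, authorship .1.2...
After op 3 (move_left): buffer="pyzynlb" (len 7), cursors c1@1 c2@3, authorship .1.2...
After op 4 (delete): buffer="yynlb" (len 5), cursors c1@0 c2@1, authorship 12...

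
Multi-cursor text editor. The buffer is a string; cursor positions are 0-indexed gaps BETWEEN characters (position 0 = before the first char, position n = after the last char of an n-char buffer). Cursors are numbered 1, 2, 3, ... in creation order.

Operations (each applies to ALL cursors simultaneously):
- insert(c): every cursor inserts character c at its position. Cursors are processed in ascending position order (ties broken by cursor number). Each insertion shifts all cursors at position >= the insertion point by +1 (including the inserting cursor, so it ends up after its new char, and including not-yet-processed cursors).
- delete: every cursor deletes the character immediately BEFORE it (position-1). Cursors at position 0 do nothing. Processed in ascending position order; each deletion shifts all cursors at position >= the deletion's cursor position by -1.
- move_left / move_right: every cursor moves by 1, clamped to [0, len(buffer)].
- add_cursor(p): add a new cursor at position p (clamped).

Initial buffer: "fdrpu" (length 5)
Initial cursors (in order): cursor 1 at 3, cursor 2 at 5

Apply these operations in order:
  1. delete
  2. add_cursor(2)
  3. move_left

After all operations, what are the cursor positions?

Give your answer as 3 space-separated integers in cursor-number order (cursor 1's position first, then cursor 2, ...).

Answer: 1 2 1

Derivation:
After op 1 (delete): buffer="fdp" (len 3), cursors c1@2 c2@3, authorship ...
After op 2 (add_cursor(2)): buffer="fdp" (len 3), cursors c1@2 c3@2 c2@3, authorship ...
After op 3 (move_left): buffer="fdp" (len 3), cursors c1@1 c3@1 c2@2, authorship ...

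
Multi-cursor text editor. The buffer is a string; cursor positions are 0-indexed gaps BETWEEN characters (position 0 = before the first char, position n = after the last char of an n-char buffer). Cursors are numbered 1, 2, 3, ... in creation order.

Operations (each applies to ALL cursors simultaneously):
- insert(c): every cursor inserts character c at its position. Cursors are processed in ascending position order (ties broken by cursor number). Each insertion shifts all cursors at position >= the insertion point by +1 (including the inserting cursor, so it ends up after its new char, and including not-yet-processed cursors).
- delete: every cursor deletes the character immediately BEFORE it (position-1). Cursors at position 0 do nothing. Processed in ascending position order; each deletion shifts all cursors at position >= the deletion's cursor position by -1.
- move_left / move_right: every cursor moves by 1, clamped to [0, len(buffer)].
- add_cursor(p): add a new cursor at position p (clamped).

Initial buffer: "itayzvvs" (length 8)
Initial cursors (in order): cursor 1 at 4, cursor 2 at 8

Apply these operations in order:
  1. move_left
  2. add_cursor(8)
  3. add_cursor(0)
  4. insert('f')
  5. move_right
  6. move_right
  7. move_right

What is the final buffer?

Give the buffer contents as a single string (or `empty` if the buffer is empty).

Answer: fitafyzvvfsf

Derivation:
After op 1 (move_left): buffer="itayzvvs" (len 8), cursors c1@3 c2@7, authorship ........
After op 2 (add_cursor(8)): buffer="itayzvvs" (len 8), cursors c1@3 c2@7 c3@8, authorship ........
After op 3 (add_cursor(0)): buffer="itayzvvs" (len 8), cursors c4@0 c1@3 c2@7 c3@8, authorship ........
After op 4 (insert('f')): buffer="fitafyzvvfsf" (len 12), cursors c4@1 c1@5 c2@10 c3@12, authorship 4...1....2.3
After op 5 (move_right): buffer="fitafyzvvfsf" (len 12), cursors c4@2 c1@6 c2@11 c3@12, authorship 4...1....2.3
After op 6 (move_right): buffer="fitafyzvvfsf" (len 12), cursors c4@3 c1@7 c2@12 c3@12, authorship 4...1....2.3
After op 7 (move_right): buffer="fitafyzvvfsf" (len 12), cursors c4@4 c1@8 c2@12 c3@12, authorship 4...1....2.3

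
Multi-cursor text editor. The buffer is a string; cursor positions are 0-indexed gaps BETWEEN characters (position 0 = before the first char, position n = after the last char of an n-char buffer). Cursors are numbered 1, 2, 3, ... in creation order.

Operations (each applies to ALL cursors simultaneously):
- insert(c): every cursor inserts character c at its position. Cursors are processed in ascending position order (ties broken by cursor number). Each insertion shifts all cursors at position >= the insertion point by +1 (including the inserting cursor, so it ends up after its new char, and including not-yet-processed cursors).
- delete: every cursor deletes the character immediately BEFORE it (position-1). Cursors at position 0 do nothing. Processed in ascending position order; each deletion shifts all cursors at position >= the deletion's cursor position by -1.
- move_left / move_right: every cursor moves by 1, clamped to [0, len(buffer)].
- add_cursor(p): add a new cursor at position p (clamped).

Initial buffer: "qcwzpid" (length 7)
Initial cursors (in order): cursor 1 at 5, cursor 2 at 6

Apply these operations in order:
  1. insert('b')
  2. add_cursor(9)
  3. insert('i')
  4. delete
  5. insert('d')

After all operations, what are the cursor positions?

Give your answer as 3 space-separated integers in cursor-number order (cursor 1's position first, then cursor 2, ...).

After op 1 (insert('b')): buffer="qcwzpbibd" (len 9), cursors c1@6 c2@8, authorship .....1.2.
After op 2 (add_cursor(9)): buffer="qcwzpbibd" (len 9), cursors c1@6 c2@8 c3@9, authorship .....1.2.
After op 3 (insert('i')): buffer="qcwzpbiibidi" (len 12), cursors c1@7 c2@10 c3@12, authorship .....11.22.3
After op 4 (delete): buffer="qcwzpbibd" (len 9), cursors c1@6 c2@8 c3@9, authorship .....1.2.
After op 5 (insert('d')): buffer="qcwzpbdibddd" (len 12), cursors c1@7 c2@10 c3@12, authorship .....11.22.3

Answer: 7 10 12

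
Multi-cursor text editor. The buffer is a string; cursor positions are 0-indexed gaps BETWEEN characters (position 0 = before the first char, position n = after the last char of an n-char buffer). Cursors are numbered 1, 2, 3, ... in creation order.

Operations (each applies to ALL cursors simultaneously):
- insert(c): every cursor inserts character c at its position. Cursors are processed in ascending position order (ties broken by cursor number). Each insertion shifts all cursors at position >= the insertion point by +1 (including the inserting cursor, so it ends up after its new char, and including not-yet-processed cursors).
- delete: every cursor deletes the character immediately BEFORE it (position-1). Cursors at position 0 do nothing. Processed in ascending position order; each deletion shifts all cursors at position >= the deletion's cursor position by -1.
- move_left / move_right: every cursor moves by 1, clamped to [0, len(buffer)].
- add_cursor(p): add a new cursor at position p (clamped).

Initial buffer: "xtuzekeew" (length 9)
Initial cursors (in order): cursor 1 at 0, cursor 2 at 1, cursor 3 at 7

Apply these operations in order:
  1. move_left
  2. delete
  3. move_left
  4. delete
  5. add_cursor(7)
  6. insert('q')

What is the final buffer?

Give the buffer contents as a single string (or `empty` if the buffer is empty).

After op 1 (move_left): buffer="xtuzekeew" (len 9), cursors c1@0 c2@0 c3@6, authorship .........
After op 2 (delete): buffer="xtuzeeew" (len 8), cursors c1@0 c2@0 c3@5, authorship ........
After op 3 (move_left): buffer="xtuzeeew" (len 8), cursors c1@0 c2@0 c3@4, authorship ........
After op 4 (delete): buffer="xtueeew" (len 7), cursors c1@0 c2@0 c3@3, authorship .......
After op 5 (add_cursor(7)): buffer="xtueeew" (len 7), cursors c1@0 c2@0 c3@3 c4@7, authorship .......
After op 6 (insert('q')): buffer="qqxtuqeeewq" (len 11), cursors c1@2 c2@2 c3@6 c4@11, authorship 12...3....4

Answer: qqxtuqeeewq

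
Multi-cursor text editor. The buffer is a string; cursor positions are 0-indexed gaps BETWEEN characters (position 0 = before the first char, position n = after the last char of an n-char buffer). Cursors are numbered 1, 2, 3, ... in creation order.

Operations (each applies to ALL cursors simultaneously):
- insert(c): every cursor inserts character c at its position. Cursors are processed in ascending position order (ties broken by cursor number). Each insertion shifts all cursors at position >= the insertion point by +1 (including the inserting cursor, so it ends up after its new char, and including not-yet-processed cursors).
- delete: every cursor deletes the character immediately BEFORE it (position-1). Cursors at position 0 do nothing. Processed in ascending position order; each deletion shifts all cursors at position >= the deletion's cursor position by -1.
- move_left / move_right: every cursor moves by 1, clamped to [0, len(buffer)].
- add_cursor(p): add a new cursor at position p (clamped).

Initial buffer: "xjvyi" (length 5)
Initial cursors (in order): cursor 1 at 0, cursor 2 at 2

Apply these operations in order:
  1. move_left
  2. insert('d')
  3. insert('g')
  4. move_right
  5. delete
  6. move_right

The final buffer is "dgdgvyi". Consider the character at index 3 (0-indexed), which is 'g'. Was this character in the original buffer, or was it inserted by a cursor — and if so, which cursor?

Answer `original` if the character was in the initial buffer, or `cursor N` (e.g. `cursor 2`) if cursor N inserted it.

After op 1 (move_left): buffer="xjvyi" (len 5), cursors c1@0 c2@1, authorship .....
After op 2 (insert('d')): buffer="dxdjvyi" (len 7), cursors c1@1 c2@3, authorship 1.2....
After op 3 (insert('g')): buffer="dgxdgjvyi" (len 9), cursors c1@2 c2@5, authorship 11.22....
After op 4 (move_right): buffer="dgxdgjvyi" (len 9), cursors c1@3 c2@6, authorship 11.22....
After op 5 (delete): buffer="dgdgvyi" (len 7), cursors c1@2 c2@4, authorship 1122...
After op 6 (move_right): buffer="dgdgvyi" (len 7), cursors c1@3 c2@5, authorship 1122...
Authorship (.=original, N=cursor N): 1 1 2 2 . . .
Index 3: author = 2

Answer: cursor 2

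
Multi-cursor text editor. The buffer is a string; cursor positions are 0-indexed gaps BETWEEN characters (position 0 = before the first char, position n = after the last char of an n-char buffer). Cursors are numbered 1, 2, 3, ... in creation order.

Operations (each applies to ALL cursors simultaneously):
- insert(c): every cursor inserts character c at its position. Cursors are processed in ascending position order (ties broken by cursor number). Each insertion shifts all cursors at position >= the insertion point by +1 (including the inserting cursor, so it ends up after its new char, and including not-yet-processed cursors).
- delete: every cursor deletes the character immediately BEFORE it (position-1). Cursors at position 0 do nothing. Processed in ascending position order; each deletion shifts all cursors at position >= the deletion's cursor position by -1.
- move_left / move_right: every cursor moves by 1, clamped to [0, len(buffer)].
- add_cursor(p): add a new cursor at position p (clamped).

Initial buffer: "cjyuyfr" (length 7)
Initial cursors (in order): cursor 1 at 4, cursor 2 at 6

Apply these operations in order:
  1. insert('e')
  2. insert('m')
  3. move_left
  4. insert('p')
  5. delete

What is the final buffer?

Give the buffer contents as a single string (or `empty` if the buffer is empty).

Answer: cjyuemyfemr

Derivation:
After op 1 (insert('e')): buffer="cjyueyfer" (len 9), cursors c1@5 c2@8, authorship ....1..2.
After op 2 (insert('m')): buffer="cjyuemyfemr" (len 11), cursors c1@6 c2@10, authorship ....11..22.
After op 3 (move_left): buffer="cjyuemyfemr" (len 11), cursors c1@5 c2@9, authorship ....11..22.
After op 4 (insert('p')): buffer="cjyuepmyfepmr" (len 13), cursors c1@6 c2@11, authorship ....111..222.
After op 5 (delete): buffer="cjyuemyfemr" (len 11), cursors c1@5 c2@9, authorship ....11..22.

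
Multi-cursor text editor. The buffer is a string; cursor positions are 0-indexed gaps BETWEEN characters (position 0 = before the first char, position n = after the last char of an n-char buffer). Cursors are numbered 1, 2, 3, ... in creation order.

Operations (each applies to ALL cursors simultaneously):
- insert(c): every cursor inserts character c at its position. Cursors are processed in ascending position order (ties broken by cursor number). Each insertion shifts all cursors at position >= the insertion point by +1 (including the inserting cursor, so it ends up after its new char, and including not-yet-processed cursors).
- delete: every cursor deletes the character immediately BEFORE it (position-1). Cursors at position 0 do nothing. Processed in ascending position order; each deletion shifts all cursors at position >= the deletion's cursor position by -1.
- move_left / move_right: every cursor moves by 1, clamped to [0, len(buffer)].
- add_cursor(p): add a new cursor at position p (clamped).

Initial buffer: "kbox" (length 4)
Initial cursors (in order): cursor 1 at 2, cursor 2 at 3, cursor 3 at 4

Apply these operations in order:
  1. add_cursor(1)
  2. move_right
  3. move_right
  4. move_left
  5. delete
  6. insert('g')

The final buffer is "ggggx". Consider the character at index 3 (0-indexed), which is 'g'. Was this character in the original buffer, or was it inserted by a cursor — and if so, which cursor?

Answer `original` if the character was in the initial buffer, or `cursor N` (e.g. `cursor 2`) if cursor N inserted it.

After op 1 (add_cursor(1)): buffer="kbox" (len 4), cursors c4@1 c1@2 c2@3 c3@4, authorship ....
After op 2 (move_right): buffer="kbox" (len 4), cursors c4@2 c1@3 c2@4 c3@4, authorship ....
After op 3 (move_right): buffer="kbox" (len 4), cursors c4@3 c1@4 c2@4 c3@4, authorship ....
After op 4 (move_left): buffer="kbox" (len 4), cursors c4@2 c1@3 c2@3 c3@3, authorship ....
After op 5 (delete): buffer="x" (len 1), cursors c1@0 c2@0 c3@0 c4@0, authorship .
After op 6 (insert('g')): buffer="ggggx" (len 5), cursors c1@4 c2@4 c3@4 c4@4, authorship 1234.
Authorship (.=original, N=cursor N): 1 2 3 4 .
Index 3: author = 4

Answer: cursor 4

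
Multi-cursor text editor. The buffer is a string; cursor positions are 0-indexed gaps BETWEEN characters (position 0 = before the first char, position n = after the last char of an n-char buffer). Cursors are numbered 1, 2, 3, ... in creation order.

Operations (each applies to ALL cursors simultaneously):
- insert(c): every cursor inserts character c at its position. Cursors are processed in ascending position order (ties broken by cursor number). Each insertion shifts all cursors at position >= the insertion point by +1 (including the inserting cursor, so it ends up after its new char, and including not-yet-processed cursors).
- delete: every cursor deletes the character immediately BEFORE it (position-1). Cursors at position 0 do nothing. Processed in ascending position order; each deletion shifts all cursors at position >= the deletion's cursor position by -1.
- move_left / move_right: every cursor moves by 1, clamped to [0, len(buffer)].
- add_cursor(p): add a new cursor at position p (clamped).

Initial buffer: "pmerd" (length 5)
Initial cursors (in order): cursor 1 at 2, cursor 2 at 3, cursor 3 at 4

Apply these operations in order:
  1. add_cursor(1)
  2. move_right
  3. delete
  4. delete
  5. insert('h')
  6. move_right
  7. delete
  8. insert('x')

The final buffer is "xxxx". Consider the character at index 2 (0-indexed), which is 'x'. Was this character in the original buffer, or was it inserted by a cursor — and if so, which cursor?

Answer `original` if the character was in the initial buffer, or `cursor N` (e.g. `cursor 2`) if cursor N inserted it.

Answer: cursor 3

Derivation:
After op 1 (add_cursor(1)): buffer="pmerd" (len 5), cursors c4@1 c1@2 c2@3 c3@4, authorship .....
After op 2 (move_right): buffer="pmerd" (len 5), cursors c4@2 c1@3 c2@4 c3@5, authorship .....
After op 3 (delete): buffer="p" (len 1), cursors c1@1 c2@1 c3@1 c4@1, authorship .
After op 4 (delete): buffer="" (len 0), cursors c1@0 c2@0 c3@0 c4@0, authorship 
After op 5 (insert('h')): buffer="hhhh" (len 4), cursors c1@4 c2@4 c3@4 c4@4, authorship 1234
After op 6 (move_right): buffer="hhhh" (len 4), cursors c1@4 c2@4 c3@4 c4@4, authorship 1234
After op 7 (delete): buffer="" (len 0), cursors c1@0 c2@0 c3@0 c4@0, authorship 
After op 8 (insert('x')): buffer="xxxx" (len 4), cursors c1@4 c2@4 c3@4 c4@4, authorship 1234
Authorship (.=original, N=cursor N): 1 2 3 4
Index 2: author = 3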